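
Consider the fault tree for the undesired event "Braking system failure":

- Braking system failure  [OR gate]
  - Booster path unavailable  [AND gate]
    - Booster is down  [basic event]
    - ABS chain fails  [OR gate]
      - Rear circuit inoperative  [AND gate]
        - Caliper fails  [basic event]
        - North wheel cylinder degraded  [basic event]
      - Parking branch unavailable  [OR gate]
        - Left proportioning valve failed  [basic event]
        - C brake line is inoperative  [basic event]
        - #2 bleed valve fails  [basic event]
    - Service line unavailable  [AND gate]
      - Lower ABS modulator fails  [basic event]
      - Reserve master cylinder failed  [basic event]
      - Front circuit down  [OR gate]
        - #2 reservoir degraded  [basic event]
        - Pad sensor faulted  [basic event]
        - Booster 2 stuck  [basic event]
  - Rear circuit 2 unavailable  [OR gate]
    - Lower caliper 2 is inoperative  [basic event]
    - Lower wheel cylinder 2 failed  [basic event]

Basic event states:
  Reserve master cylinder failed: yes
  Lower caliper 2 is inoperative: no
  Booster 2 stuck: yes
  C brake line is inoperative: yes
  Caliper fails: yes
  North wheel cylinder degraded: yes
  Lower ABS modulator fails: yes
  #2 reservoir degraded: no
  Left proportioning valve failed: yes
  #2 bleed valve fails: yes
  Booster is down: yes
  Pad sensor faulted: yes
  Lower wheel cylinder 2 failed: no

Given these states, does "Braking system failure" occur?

Yes

Rear circuit inoperative [AND]: Caliper fails=occurs, North wheel cylinder degraded=occurs → all inputs occur → occurs.
Parking branch unavailable [OR]: Left proportioning valve failed=occurs, C brake line is inoperative=occurs, #2 bleed valve fails=occurs → at least one input occurs → occurs.
ABS chain fails [OR]: Rear circuit inoperative=occurs, Parking branch unavailable=occurs → at least one input occurs → occurs.
Front circuit down [OR]: #2 reservoir degraded=not, Pad sensor faulted=occurs, Booster 2 stuck=occurs → at least one input occurs → occurs.
Service line unavailable [AND]: Lower ABS modulator fails=occurs, Reserve master cylinder failed=occurs, Front circuit down=occurs → all inputs occur → occurs.
Booster path unavailable [AND]: Booster is down=occurs, ABS chain fails=occurs, Service line unavailable=occurs → all inputs occur → occurs.
Rear circuit 2 unavailable [OR]: Lower caliper 2 is inoperative=not, Lower wheel cylinder 2 failed=not → no input occurs → does not occur.
Braking system failure [OR]: Booster path unavailable=occurs, Rear circuit 2 unavailable=not → at least one input occurs → occurs.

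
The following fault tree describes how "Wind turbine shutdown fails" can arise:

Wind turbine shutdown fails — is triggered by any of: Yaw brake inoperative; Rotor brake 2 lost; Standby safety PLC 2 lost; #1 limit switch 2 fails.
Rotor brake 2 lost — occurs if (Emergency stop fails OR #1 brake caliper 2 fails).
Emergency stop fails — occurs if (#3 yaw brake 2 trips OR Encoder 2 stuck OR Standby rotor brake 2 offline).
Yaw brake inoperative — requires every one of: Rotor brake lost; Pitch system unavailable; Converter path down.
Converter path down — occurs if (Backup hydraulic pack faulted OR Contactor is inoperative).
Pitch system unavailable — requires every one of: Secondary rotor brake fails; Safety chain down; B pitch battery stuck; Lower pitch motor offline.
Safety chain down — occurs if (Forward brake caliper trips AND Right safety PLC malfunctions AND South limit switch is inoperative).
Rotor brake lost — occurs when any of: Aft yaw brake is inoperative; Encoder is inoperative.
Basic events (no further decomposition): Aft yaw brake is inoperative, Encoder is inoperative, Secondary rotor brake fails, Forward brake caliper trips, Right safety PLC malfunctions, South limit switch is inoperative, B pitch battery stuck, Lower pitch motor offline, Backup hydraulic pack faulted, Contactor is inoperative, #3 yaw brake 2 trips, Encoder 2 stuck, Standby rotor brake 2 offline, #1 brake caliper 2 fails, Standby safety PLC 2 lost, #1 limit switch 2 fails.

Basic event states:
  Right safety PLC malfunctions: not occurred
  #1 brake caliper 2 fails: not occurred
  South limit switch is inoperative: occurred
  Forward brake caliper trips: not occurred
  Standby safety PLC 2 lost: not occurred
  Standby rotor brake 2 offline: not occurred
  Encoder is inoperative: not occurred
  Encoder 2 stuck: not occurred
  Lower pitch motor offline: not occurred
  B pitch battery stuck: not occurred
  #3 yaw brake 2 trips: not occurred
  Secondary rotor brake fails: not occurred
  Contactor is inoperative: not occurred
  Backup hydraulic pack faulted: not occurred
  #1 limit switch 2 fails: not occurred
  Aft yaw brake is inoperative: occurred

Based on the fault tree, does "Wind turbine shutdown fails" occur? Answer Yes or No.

No

Rotor brake lost [OR]: Aft yaw brake is inoperative=occurs, Encoder is inoperative=not → at least one input occurs → occurs.
Safety chain down [AND]: Forward brake caliper trips=not, Right safety PLC malfunctions=not, South limit switch is inoperative=occurs → not all inputs occur → does not occur.
Pitch system unavailable [AND]: Secondary rotor brake fails=not, Safety chain down=not, B pitch battery stuck=not, Lower pitch motor offline=not → not all inputs occur → does not occur.
Converter path down [OR]: Backup hydraulic pack faulted=not, Contactor is inoperative=not → no input occurs → does not occur.
Yaw brake inoperative [AND]: Rotor brake lost=occurs, Pitch system unavailable=not, Converter path down=not → not all inputs occur → does not occur.
Emergency stop fails [OR]: #3 yaw brake 2 trips=not, Encoder 2 stuck=not, Standby rotor brake 2 offline=not → no input occurs → does not occur.
Rotor brake 2 lost [OR]: Emergency stop fails=not, #1 brake caliper 2 fails=not → no input occurs → does not occur.
Wind turbine shutdown fails [OR]: Yaw brake inoperative=not, Rotor brake 2 lost=not, Standby safety PLC 2 lost=not, #1 limit switch 2 fails=not → no input occurs → does not occur.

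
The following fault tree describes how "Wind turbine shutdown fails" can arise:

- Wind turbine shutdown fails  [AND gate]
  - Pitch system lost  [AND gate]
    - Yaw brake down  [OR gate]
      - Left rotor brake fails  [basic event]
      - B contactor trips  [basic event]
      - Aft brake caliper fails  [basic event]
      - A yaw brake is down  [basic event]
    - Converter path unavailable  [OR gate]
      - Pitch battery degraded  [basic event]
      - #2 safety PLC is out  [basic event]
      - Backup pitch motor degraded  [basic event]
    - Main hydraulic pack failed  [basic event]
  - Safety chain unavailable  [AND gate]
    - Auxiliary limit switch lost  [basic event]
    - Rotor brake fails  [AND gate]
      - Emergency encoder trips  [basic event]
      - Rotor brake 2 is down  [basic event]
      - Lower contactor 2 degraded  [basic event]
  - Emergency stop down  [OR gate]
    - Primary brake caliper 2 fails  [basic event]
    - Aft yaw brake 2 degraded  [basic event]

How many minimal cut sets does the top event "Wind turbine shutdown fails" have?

Yaw brake down [OR]: union of children's cut sets → 4 cut set(s).
Converter path unavailable [OR]: union of children's cut sets → 3 cut set(s).
Pitch system lost [AND]: one cut set from each child combined → 4 × 3 × 1 = 12 cut set(s).
Rotor brake fails [AND]: one cut set from each child combined → 1 × 1 × 1 = 1 cut set(s).
Safety chain unavailable [AND]: one cut set from each child combined → 1 × 1 = 1 cut set(s).
Emergency stop down [OR]: union of children's cut sets → 2 cut set(s).
Wind turbine shutdown fails [AND]: one cut set from each child combined → 12 × 1 × 2 = 24 cut set(s).

24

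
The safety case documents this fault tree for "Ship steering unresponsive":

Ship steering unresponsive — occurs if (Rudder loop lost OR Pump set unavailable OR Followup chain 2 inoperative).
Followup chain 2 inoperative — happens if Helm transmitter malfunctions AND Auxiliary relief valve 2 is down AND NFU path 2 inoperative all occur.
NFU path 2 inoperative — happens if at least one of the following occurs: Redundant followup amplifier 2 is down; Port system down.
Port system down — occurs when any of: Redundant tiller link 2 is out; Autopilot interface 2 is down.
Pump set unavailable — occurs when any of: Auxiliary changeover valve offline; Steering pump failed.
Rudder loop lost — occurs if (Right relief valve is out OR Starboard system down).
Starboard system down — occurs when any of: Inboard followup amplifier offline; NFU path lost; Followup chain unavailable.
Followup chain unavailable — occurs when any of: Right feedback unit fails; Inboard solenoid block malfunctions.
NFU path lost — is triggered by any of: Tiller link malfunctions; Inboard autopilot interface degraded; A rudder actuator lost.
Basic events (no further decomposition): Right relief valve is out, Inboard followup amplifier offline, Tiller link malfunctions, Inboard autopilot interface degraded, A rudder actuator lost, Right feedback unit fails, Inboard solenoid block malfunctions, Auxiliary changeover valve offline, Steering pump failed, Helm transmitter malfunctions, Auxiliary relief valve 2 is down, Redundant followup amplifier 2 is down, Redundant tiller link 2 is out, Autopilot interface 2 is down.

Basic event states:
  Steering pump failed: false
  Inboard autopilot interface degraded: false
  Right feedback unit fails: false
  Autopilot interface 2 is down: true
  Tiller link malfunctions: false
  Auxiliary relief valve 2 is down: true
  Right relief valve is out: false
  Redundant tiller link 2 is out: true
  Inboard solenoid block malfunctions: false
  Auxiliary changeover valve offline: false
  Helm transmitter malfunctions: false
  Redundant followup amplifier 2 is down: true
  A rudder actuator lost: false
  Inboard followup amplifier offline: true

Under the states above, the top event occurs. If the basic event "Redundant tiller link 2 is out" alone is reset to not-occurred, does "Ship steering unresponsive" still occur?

Yes

Counterfactual: set "Redundant tiller link 2 is out" to not occurred.
NFU path lost [OR]: Tiller link malfunctions=not, Inboard autopilot interface degraded=not, A rudder actuator lost=not → no input occurs → does not occur.
Followup chain unavailable [OR]: Right feedback unit fails=not, Inboard solenoid block malfunctions=not → no input occurs → does not occur.
Starboard system down [OR]: Inboard followup amplifier offline=occurs, NFU path lost=not, Followup chain unavailable=not → at least one input occurs → occurs.
Rudder loop lost [OR]: Right relief valve is out=not, Starboard system down=occurs → at least one input occurs → occurs.
Pump set unavailable [OR]: Auxiliary changeover valve offline=not, Steering pump failed=not → no input occurs → does not occur.
Port system down [OR]: Redundant tiller link 2 is out=not, Autopilot interface 2 is down=occurs → at least one input occurs → occurs.
NFU path 2 inoperative [OR]: Redundant followup amplifier 2 is down=occurs, Port system down=occurs → at least one input occurs → occurs.
Followup chain 2 inoperative [AND]: Helm transmitter malfunctions=not, Auxiliary relief valve 2 is down=occurs, NFU path 2 inoperative=occurs → not all inputs occur → does not occur.
Ship steering unresponsive [OR]: Rudder loop lost=occurs, Pump set unavailable=not, Followup chain 2 inoperative=not → at least one input occurs → occurs.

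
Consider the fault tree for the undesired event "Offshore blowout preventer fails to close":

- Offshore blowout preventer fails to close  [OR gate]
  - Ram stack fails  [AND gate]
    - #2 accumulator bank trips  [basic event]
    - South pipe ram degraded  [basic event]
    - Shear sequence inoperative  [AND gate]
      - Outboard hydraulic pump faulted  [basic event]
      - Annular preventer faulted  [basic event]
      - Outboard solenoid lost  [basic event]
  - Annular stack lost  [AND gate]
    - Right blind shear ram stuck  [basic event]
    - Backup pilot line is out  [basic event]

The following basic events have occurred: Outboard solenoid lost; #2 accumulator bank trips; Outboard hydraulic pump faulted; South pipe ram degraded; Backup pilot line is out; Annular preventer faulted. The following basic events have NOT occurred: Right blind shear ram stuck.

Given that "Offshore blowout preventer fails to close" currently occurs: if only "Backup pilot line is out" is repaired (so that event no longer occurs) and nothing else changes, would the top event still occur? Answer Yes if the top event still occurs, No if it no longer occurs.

Counterfactual: set "Backup pilot line is out" to not occurred.
Shear sequence inoperative [AND]: Outboard hydraulic pump faulted=occurs, Annular preventer faulted=occurs, Outboard solenoid lost=occurs → all inputs occur → occurs.
Ram stack fails [AND]: #2 accumulator bank trips=occurs, South pipe ram degraded=occurs, Shear sequence inoperative=occurs → all inputs occur → occurs.
Annular stack lost [AND]: Right blind shear ram stuck=not, Backup pilot line is out=not → not all inputs occur → does not occur.
Offshore blowout preventer fails to close [OR]: Ram stack fails=occurs, Annular stack lost=not → at least one input occurs → occurs.

Yes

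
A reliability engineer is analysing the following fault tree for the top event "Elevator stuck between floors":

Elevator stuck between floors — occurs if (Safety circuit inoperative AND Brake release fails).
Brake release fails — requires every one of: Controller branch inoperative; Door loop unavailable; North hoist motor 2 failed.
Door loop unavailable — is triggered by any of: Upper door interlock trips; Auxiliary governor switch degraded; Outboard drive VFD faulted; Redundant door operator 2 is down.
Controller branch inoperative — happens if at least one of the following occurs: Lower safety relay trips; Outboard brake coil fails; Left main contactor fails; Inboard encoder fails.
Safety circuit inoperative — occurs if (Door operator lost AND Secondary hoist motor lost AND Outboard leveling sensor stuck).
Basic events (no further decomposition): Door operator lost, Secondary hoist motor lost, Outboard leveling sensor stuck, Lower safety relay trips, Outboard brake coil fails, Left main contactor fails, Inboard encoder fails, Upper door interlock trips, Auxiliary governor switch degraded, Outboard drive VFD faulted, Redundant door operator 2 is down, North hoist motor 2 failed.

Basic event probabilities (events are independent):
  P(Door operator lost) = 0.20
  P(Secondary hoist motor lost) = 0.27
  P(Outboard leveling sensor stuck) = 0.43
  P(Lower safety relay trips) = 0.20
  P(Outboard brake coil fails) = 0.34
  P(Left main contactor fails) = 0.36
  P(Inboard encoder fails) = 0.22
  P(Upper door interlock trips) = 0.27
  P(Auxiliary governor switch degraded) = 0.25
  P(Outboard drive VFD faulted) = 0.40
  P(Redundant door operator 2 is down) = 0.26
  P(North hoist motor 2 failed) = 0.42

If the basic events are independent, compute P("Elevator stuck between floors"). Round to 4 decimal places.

0.0054

P(Safety circuit inoperative) [AND] = 0.20 × 0.27 × 0.43 = 0.023220
P(Controller branch inoperative) [OR] = 1 − (1−0.20) × (1−0.34) × (1−0.36) × (1−0.22) = 0.736422
P(Door loop unavailable) [OR] = 1 − (1−0.27) × (1−0.25) × (1−0.40) × (1−0.26) = 0.756910
P(Brake release fails) [AND] = 0.736422 × 0.756910 × 0.42 = 0.234110
P(Elevator stuck between floors) [AND] = 0.023220 × 0.234110 = 0.005436
Rounded to 4 decimal places: P(Elevator stuck between floors) ≈ 0.0054.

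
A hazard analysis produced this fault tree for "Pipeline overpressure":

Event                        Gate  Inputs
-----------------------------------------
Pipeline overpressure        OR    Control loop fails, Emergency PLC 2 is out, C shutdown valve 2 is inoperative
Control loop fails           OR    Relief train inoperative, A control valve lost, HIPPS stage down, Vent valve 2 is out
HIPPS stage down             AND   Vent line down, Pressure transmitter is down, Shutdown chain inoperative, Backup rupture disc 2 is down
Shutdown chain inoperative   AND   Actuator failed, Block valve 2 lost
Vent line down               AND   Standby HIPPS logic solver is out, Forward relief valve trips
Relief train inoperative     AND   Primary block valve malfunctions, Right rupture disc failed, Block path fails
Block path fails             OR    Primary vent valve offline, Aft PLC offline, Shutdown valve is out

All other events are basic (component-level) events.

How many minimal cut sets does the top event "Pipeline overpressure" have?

Block path fails [OR]: union of children's cut sets → 3 cut set(s).
Relief train inoperative [AND]: one cut set from each child combined → 1 × 1 × 3 = 3 cut set(s).
Vent line down [AND]: one cut set from each child combined → 1 × 1 = 1 cut set(s).
Shutdown chain inoperative [AND]: one cut set from each child combined → 1 × 1 = 1 cut set(s).
HIPPS stage down [AND]: one cut set from each child combined → 1 × 1 × 1 × 1 = 1 cut set(s).
Control loop fails [OR]: union of children's cut sets → 6 cut set(s).
Pipeline overpressure [OR]: union of children's cut sets → 8 cut set(s).
Minimal cut sets: {Primary block valve malfunctions, Primary vent valve offline, Right rupture disc failed}; {Aft PLC offline, Primary block valve malfunctions, Right rupture disc failed}; {Primary block valve malfunctions, Right rupture disc failed, Shutdown valve is out}; {A control valve lost}; {Actuator failed, Backup rupture disc 2 is down, Block valve 2 lost, Forward relief valve trips, Pressure transmitter is down, Standby HIPPS logic solver is out}; {Vent valve 2 is out}; {Emergency PLC 2 is out}; {C shutdown valve 2 is inoperative}.

8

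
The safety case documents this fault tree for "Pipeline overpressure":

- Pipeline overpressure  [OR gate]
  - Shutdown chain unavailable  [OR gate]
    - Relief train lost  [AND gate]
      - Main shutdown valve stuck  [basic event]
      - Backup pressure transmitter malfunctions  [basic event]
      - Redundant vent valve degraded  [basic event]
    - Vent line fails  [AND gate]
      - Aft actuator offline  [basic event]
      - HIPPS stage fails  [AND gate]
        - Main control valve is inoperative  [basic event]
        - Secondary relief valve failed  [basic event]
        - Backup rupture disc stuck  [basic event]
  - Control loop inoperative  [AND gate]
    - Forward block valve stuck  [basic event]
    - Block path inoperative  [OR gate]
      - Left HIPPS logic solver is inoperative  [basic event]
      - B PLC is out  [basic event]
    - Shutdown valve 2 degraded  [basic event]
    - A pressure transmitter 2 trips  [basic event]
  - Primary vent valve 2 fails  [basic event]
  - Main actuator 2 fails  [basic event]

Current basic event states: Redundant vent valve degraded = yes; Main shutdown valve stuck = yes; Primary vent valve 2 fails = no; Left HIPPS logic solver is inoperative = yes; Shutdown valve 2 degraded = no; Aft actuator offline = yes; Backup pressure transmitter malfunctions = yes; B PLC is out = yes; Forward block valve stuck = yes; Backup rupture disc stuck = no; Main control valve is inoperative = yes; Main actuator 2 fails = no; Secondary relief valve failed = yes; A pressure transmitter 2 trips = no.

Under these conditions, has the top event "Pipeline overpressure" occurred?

Yes

Relief train lost [AND]: Main shutdown valve stuck=occurs, Backup pressure transmitter malfunctions=occurs, Redundant vent valve degraded=occurs → all inputs occur → occurs.
HIPPS stage fails [AND]: Main control valve is inoperative=occurs, Secondary relief valve failed=occurs, Backup rupture disc stuck=not → not all inputs occur → does not occur.
Vent line fails [AND]: Aft actuator offline=occurs, HIPPS stage fails=not → not all inputs occur → does not occur.
Shutdown chain unavailable [OR]: Relief train lost=occurs, Vent line fails=not → at least one input occurs → occurs.
Block path inoperative [OR]: Left HIPPS logic solver is inoperative=occurs, B PLC is out=occurs → at least one input occurs → occurs.
Control loop inoperative [AND]: Forward block valve stuck=occurs, Block path inoperative=occurs, Shutdown valve 2 degraded=not, A pressure transmitter 2 trips=not → not all inputs occur → does not occur.
Pipeline overpressure [OR]: Shutdown chain unavailable=occurs, Control loop inoperative=not, Primary vent valve 2 fails=not, Main actuator 2 fails=not → at least one input occurs → occurs.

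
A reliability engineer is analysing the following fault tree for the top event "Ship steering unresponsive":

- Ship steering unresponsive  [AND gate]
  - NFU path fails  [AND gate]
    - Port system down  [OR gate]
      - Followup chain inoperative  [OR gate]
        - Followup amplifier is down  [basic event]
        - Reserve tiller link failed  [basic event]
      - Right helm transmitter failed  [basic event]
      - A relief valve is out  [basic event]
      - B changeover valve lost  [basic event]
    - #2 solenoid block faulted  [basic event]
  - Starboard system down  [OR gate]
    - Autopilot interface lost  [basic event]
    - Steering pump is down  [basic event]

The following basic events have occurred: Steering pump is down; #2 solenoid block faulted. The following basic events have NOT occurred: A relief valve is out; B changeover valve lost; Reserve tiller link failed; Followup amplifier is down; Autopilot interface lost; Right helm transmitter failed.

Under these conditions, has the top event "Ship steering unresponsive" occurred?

No

Followup chain inoperative [OR]: Followup amplifier is down=not, Reserve tiller link failed=not → no input occurs → does not occur.
Port system down [OR]: Followup chain inoperative=not, Right helm transmitter failed=not, A relief valve is out=not, B changeover valve lost=not → no input occurs → does not occur.
NFU path fails [AND]: Port system down=not, #2 solenoid block faulted=occurs → not all inputs occur → does not occur.
Starboard system down [OR]: Autopilot interface lost=not, Steering pump is down=occurs → at least one input occurs → occurs.
Ship steering unresponsive [AND]: NFU path fails=not, Starboard system down=occurs → not all inputs occur → does not occur.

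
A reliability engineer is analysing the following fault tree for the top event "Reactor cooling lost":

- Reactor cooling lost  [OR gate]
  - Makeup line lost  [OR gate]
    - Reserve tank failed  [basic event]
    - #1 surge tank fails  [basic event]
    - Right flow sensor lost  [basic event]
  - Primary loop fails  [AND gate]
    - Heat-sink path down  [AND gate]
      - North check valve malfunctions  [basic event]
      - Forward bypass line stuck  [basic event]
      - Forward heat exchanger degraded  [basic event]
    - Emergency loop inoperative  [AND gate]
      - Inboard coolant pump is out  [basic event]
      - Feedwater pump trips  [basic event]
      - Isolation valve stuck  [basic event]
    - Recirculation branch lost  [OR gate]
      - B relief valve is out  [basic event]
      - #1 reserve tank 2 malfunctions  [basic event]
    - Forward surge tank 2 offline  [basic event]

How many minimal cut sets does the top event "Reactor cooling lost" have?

Makeup line lost [OR]: union of children's cut sets → 3 cut set(s).
Heat-sink path down [AND]: one cut set from each child combined → 1 × 1 × 1 = 1 cut set(s).
Emergency loop inoperative [AND]: one cut set from each child combined → 1 × 1 × 1 = 1 cut set(s).
Recirculation branch lost [OR]: union of children's cut sets → 2 cut set(s).
Primary loop fails [AND]: one cut set from each child combined → 1 × 1 × 2 × 1 = 2 cut set(s).
Reactor cooling lost [OR]: union of children's cut sets → 5 cut set(s).
Minimal cut sets: {Reserve tank failed}; {#1 surge tank fails}; {Right flow sensor lost}; {B relief valve is out, Feedwater pump trips, Forward bypass line stuck, Forward heat exchanger degraded, Forward surge tank 2 offline, Inboard coolant pump is out, Isolation valve stuck, North check valve malfunctions}; {#1 reserve tank 2 malfunctions, Feedwater pump trips, Forward bypass line stuck, Forward heat exchanger degraded, Forward surge tank 2 offline, Inboard coolant pump is out, Isolation valve stuck, North check valve malfunctions}.

5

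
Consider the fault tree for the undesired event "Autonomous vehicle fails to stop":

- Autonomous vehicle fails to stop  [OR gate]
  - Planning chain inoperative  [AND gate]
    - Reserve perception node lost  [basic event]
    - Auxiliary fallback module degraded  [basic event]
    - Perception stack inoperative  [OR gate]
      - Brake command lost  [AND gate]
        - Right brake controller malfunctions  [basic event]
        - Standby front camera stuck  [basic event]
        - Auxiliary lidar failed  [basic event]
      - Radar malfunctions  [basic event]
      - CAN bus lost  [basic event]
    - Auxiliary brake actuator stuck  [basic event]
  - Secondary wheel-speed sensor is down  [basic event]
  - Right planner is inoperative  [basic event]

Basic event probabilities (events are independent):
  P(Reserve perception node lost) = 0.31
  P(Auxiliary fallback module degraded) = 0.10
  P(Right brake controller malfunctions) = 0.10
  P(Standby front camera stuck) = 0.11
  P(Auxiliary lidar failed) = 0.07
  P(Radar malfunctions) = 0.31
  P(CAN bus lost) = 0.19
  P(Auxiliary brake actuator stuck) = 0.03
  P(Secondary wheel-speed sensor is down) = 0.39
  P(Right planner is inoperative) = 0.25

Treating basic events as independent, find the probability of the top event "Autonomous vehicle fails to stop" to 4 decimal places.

P(Brake command lost) [AND] = 0.10 × 0.11 × 0.07 = 0.000770
P(Perception stack inoperative) [OR] = 1 − (1−0.000770) × (1−0.31) × (1−0.19) = 0.441530
P(Planning chain inoperative) [AND] = 0.31 × 0.10 × 0.441530 × 0.03 = 0.000411
P(Autonomous vehicle fails to stop) [OR] = 1 − (1−0.000411) × (1−0.39) × (1−0.25) = 0.542688
Rounded to 4 decimal places: P(Autonomous vehicle fails to stop) ≈ 0.5427.

0.5427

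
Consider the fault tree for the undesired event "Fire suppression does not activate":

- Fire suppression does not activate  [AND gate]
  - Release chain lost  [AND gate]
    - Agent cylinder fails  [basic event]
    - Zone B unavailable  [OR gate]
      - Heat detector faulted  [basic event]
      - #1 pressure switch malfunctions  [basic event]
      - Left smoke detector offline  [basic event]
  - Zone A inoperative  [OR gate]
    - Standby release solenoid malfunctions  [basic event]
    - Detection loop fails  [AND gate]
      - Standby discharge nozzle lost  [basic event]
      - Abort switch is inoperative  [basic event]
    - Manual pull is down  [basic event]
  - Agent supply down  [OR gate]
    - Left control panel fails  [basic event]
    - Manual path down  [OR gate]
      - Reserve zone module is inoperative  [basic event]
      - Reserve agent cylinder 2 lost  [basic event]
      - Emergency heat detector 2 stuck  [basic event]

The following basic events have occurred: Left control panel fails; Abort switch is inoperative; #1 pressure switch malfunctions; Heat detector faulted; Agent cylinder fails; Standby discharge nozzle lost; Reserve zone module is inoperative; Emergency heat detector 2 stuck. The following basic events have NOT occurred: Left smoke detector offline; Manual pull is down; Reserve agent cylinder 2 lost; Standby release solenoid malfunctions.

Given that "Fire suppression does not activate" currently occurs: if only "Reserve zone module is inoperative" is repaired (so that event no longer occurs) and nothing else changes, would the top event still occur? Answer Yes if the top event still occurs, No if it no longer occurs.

Counterfactual: set "Reserve zone module is inoperative" to not occurred.
Zone B unavailable [OR]: Heat detector faulted=occurs, #1 pressure switch malfunctions=occurs, Left smoke detector offline=not → at least one input occurs → occurs.
Release chain lost [AND]: Agent cylinder fails=occurs, Zone B unavailable=occurs → all inputs occur → occurs.
Detection loop fails [AND]: Standby discharge nozzle lost=occurs, Abort switch is inoperative=occurs → all inputs occur → occurs.
Zone A inoperative [OR]: Standby release solenoid malfunctions=not, Detection loop fails=occurs, Manual pull is down=not → at least one input occurs → occurs.
Manual path down [OR]: Reserve zone module is inoperative=not, Reserve agent cylinder 2 lost=not, Emergency heat detector 2 stuck=occurs → at least one input occurs → occurs.
Agent supply down [OR]: Left control panel fails=occurs, Manual path down=occurs → at least one input occurs → occurs.
Fire suppression does not activate [AND]: Release chain lost=occurs, Zone A inoperative=occurs, Agent supply down=occurs → all inputs occur → occurs.

Yes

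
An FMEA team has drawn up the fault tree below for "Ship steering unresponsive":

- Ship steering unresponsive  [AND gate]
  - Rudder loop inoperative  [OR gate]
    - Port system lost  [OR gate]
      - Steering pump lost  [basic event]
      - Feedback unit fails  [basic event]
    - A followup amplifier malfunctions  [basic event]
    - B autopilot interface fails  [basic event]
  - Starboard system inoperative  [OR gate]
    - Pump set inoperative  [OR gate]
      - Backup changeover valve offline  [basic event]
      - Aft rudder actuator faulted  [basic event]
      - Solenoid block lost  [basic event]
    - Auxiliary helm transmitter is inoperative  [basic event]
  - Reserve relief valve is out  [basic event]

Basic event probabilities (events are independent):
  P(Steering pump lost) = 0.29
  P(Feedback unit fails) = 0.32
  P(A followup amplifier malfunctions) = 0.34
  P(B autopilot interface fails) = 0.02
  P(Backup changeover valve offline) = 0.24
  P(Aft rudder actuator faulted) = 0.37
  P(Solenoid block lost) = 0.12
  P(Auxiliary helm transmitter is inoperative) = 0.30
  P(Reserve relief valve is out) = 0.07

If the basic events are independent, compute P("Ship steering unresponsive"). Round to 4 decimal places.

0.0339

P(Port system lost) [OR] = 1 − (1−0.29) × (1−0.32) = 0.517200
P(Rudder loop inoperative) [OR] = 1 − (1−0.517200) × (1−0.34) × (1−0.02) = 0.687725
P(Pump set inoperative) [OR] = 1 − (1−0.24) × (1−0.37) × (1−0.12) = 0.578656
P(Starboard system inoperative) [OR] = 1 − (1−0.578656) × (1−0.30) = 0.705059
P(Ship steering unresponsive) [AND] = 0.687725 × 0.705059 × 0.07 = 0.033942
Rounded to 4 decimal places: P(Ship steering unresponsive) ≈ 0.0339.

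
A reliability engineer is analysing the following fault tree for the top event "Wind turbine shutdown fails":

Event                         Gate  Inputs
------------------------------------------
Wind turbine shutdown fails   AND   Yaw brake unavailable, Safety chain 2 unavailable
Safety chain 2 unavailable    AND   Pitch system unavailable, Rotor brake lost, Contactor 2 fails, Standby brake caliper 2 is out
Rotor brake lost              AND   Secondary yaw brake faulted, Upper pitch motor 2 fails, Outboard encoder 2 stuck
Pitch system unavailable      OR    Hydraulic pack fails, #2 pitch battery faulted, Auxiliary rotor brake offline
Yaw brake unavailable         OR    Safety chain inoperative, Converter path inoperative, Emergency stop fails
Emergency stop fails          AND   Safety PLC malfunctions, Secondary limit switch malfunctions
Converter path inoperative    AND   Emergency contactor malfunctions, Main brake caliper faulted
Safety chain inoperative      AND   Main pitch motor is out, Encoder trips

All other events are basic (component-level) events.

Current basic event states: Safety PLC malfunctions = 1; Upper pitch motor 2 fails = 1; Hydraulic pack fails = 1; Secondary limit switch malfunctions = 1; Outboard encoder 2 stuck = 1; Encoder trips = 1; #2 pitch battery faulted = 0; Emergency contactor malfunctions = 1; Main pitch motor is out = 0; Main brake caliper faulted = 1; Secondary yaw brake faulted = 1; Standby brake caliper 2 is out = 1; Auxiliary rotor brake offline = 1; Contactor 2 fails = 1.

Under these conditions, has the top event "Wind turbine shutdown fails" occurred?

Safety chain inoperative [AND]: Main pitch motor is out=not, Encoder trips=occurs → not all inputs occur → does not occur.
Converter path inoperative [AND]: Emergency contactor malfunctions=occurs, Main brake caliper faulted=occurs → all inputs occur → occurs.
Emergency stop fails [AND]: Safety PLC malfunctions=occurs, Secondary limit switch malfunctions=occurs → all inputs occur → occurs.
Yaw brake unavailable [OR]: Safety chain inoperative=not, Converter path inoperative=occurs, Emergency stop fails=occurs → at least one input occurs → occurs.
Pitch system unavailable [OR]: Hydraulic pack fails=occurs, #2 pitch battery faulted=not, Auxiliary rotor brake offline=occurs → at least one input occurs → occurs.
Rotor brake lost [AND]: Secondary yaw brake faulted=occurs, Upper pitch motor 2 fails=occurs, Outboard encoder 2 stuck=occurs → all inputs occur → occurs.
Safety chain 2 unavailable [AND]: Pitch system unavailable=occurs, Rotor brake lost=occurs, Contactor 2 fails=occurs, Standby brake caliper 2 is out=occurs → all inputs occur → occurs.
Wind turbine shutdown fails [AND]: Yaw brake unavailable=occurs, Safety chain 2 unavailable=occurs → all inputs occur → occurs.

Yes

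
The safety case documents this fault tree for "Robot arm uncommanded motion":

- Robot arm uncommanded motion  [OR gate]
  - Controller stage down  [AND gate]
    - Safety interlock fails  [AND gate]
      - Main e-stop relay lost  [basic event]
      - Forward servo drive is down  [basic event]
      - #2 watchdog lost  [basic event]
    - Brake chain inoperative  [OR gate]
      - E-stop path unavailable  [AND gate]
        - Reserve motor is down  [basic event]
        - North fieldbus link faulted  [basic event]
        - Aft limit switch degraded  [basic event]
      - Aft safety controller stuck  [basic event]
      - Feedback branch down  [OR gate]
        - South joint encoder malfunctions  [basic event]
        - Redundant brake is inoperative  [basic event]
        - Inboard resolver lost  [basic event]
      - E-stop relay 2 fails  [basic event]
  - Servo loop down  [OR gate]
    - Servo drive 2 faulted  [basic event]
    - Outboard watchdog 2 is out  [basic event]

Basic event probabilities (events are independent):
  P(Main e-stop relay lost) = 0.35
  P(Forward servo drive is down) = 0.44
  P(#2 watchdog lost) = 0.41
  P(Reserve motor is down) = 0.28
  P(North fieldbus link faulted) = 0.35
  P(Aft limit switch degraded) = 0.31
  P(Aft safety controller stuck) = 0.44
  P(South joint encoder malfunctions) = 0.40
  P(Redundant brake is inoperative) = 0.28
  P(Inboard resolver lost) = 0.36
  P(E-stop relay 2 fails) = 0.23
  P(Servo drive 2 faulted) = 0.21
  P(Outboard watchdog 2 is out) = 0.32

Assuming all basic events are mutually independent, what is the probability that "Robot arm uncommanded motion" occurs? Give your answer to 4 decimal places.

0.4928

P(Safety interlock fails) [AND] = 0.35 × 0.44 × 0.41 = 0.063140
P(E-stop path unavailable) [AND] = 0.28 × 0.35 × 0.31 = 0.030380
P(Feedback branch down) [OR] = 1 − (1−0.40) × (1−0.28) × (1−0.36) = 0.723520
P(Brake chain inoperative) [OR] = 1 − (1−0.030380) × (1−0.44) × (1−0.723520) × (1−0.23) = 0.884404
P(Controller stage down) [AND] = 0.063140 × 0.884404 = 0.055841
P(Servo loop down) [OR] = 1 − (1−0.21) × (1−0.32) = 0.462800
P(Robot arm uncommanded motion) [OR] = 1 − (1−0.055841) × (1−0.462800) = 0.492798
Rounded to 4 decimal places: P(Robot arm uncommanded motion) ≈ 0.4928.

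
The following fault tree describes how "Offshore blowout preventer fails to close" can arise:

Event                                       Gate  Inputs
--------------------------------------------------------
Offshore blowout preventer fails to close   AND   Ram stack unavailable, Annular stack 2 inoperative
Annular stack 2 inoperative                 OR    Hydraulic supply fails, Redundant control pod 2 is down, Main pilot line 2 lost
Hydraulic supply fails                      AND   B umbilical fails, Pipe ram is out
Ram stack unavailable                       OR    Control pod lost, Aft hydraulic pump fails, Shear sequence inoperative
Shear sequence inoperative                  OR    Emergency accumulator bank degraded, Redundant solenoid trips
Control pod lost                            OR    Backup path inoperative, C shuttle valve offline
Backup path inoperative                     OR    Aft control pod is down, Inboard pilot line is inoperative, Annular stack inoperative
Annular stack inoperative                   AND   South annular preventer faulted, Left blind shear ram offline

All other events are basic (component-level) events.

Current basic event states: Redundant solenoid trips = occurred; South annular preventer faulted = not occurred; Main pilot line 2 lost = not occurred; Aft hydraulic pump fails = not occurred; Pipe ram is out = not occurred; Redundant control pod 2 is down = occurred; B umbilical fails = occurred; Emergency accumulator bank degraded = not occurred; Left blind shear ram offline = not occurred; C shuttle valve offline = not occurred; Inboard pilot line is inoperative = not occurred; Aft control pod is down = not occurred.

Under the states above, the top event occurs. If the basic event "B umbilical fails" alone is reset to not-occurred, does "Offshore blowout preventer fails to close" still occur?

Counterfactual: set "B umbilical fails" to not occurred.
Annular stack inoperative [AND]: South annular preventer faulted=not, Left blind shear ram offline=not → not all inputs occur → does not occur.
Backup path inoperative [OR]: Aft control pod is down=not, Inboard pilot line is inoperative=not, Annular stack inoperative=not → no input occurs → does not occur.
Control pod lost [OR]: Backup path inoperative=not, C shuttle valve offline=not → no input occurs → does not occur.
Shear sequence inoperative [OR]: Emergency accumulator bank degraded=not, Redundant solenoid trips=occurs → at least one input occurs → occurs.
Ram stack unavailable [OR]: Control pod lost=not, Aft hydraulic pump fails=not, Shear sequence inoperative=occurs → at least one input occurs → occurs.
Hydraulic supply fails [AND]: B umbilical fails=not, Pipe ram is out=not → not all inputs occur → does not occur.
Annular stack 2 inoperative [OR]: Hydraulic supply fails=not, Redundant control pod 2 is down=occurs, Main pilot line 2 lost=not → at least one input occurs → occurs.
Offshore blowout preventer fails to close [AND]: Ram stack unavailable=occurs, Annular stack 2 inoperative=occurs → all inputs occur → occurs.

Yes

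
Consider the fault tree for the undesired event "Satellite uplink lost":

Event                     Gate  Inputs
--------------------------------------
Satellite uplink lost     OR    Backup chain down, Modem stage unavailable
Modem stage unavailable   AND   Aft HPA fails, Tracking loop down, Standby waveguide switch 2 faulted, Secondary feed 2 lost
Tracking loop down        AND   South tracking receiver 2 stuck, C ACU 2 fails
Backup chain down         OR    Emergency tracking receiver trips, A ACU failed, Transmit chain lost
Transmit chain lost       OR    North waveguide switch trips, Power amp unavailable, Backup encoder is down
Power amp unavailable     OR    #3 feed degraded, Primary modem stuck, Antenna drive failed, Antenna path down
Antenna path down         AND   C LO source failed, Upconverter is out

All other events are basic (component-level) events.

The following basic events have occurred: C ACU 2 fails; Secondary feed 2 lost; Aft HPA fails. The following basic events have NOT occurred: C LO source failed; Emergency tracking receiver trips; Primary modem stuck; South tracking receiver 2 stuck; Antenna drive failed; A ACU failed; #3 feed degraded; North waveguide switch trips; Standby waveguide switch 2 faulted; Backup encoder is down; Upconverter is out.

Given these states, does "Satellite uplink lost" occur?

No

Antenna path down [AND]: C LO source failed=not, Upconverter is out=not → not all inputs occur → does not occur.
Power amp unavailable [OR]: #3 feed degraded=not, Primary modem stuck=not, Antenna drive failed=not, Antenna path down=not → no input occurs → does not occur.
Transmit chain lost [OR]: North waveguide switch trips=not, Power amp unavailable=not, Backup encoder is down=not → no input occurs → does not occur.
Backup chain down [OR]: Emergency tracking receiver trips=not, A ACU failed=not, Transmit chain lost=not → no input occurs → does not occur.
Tracking loop down [AND]: South tracking receiver 2 stuck=not, C ACU 2 fails=occurs → not all inputs occur → does not occur.
Modem stage unavailable [AND]: Aft HPA fails=occurs, Tracking loop down=not, Standby waveguide switch 2 faulted=not, Secondary feed 2 lost=occurs → not all inputs occur → does not occur.
Satellite uplink lost [OR]: Backup chain down=not, Modem stage unavailable=not → no input occurs → does not occur.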